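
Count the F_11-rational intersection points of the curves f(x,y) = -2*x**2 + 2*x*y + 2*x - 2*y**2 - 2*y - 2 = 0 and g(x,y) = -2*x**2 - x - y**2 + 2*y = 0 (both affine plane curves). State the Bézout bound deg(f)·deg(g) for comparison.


Common zeros: ∅; count = 0; Bézout bound = 4.

deg(f) = 2, deg(g) = 2, so Bézout bound = 4.
Scan x ∈ F_11. For each x, list the y ∈ F_11 with f(x, y) ≡ 0 and those with g(x, y) ≡ 0 (mod 11); the common zeros in that column are the intersection.
  x = 0: f ≡ 0 at y ∈ ∅; g ≡ 0 at y ∈ {0, 2}; common: ∅.
  x = 1: f ≡ 0 at y ∈ ∅; g ≡ 0 at y ∈ {4, 9}; common: ∅.
  x = 2: f ≡ 0 at y ∈ {6}; g ≡ 0 at y ∈ ∅; common: ∅.
  x = 3: f ≡ 0 at y ∈ {5, 8}; g ≡ 0 at y ∈ ∅; common: ∅.
  x = 4: f ≡ 0 at y ∈ {1, 2}; g ≡ 0 at y ∈ {4, 9}; common: ∅.
  x = 5: f ≡ 0 at y ∈ {6, 9}; g ≡ 0 at y ∈ {0, 2}; common: ∅.
  x = 6: f ≡ 0 at y ∈ {8}; g ≡ 0 at y ∈ {1}; common: ∅.
  x = 7: f ≡ 0 at y ∈ ∅; g ≡ 0 at y ∈ ∅; common: ∅.
  x = 8: f ≡ 0 at y ∈ ∅; g ≡ 0 at y ∈ ∅; common: ∅.
  x = 9: f ≡ 0 at y ∈ {1, 7}; g ≡ 0 at y ∈ ∅; common: ∅.
  x = 10: f ≡ 0 at y ∈ {2, 7}; g ≡ 0 at y ∈ {1}; common: ∅.
Collecting: common zeros = ∅, so the count is 0.
Comparison with the Bézout bound: 0 ≤ 4 = deg(f)·deg(g), as expected for curves with no common component (the affine F_11-count falls short of the bound because intersections may lie at infinity, over extension fields, or carry multiplicity).


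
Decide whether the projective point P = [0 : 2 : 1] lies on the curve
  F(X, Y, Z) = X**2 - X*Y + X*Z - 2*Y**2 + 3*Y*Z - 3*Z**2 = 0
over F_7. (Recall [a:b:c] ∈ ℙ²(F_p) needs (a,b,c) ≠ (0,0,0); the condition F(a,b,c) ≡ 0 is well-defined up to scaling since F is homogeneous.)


F(0,2,1) ≡ 2 (mod 7); P is NOT on the curve.

Evaluate F(0, 2, 1) term-by-term (mod 7).
  X**2 ↦ 1·0·1·1 = 0
  -X*Y ↦ -1·0·2·1 = 0
  X*Z ↦ 1·0·1·1 = 0
  -2*Y**2 ↦ -2·1·4·1 = -8
  3*Y*Z ↦ 3·1·2·1 = 6
  -3*Z**2 ↦ -3·1·1·1 = -3
Sum: F(0, 2, 1) = (0) + (0) + (0) + (-8) + (6) + (-3) = -5.
Reducing mod 7: -5 ≡ 2 (mod 7).
Since F(a, b, c) ≡ 2 ≠ 0 (mod 7), P does NOT lie on the curve.


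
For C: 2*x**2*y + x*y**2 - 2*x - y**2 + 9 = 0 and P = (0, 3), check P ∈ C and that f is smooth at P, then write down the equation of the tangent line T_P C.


Tangent line at P: 7*x - 6*y + 18 = 0.

Step 1: f(0, 3) = 0, so P lies on C.
Step 2: partial derivatives
  f_x(x, y) = 4*x*y + y**2 - 2, f_y(x, y) = 2*x**2 + 2*x*y - 2*y.
  f_x(P) = 7, f_y(P) = -6 (gradient nonzero, so P is smooth).
Step 3: tangent line at P: 7·(x − 0) + -6·(y − 3) = 0.
Expanding: 7*x - 6*y + 18 = 0.


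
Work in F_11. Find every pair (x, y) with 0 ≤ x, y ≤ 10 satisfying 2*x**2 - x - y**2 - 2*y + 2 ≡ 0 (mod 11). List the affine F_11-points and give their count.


Affine F_11-points: {(0, 4), (0, 5), (1, 1), (1, 8), (2, 2), (2, 7), (4, 2), (4, 7), (5, 1), (5, 8), (6, 4), (6, 5)}; count = 12.

For each of the 121 pairs (x, y) ∈ F_11², evaluate f(x, y) mod 11. Record the zeros.
  x = 0: [0↦2, 1↦10, 2↦5, 3↦9, 4↦0, 5↦0, 6↦9, 7↦5, 8↦10, 9↦2, 10↦3]  zeros at y ∈ {4, 5}
  x = 1: [0↦3, 1↦0, 2↦6, 3↦10, 4↦1, 5↦1, 6↦10, 7↦6, 8↦0, 9↦3, 10↦4]  zeros at y ∈ {1, 8}
  x = 2: [0↦8, 1↦5, 2↦0, 3↦4, 4↦6, 5↦6, 6↦4, 7↦0, 8↦5, 9↦8, 10↦9]  zeros at y ∈ {2, 7}
  x = 3: [0↦6, 1↦3, 2↦9, 3↦2, 4↦4, 5↦4, 6↦2, 7↦9, 8↦3, 9↦6, 10↦7]  zeros at y ∈ ∅
  x = 4: [0↦8, 1↦5, 2↦0, 3↦4, 4↦6, 5↦6, 6↦4, 7↦0, 8↦5, 9↦8, 10↦9]  zeros at y ∈ {2, 7}
  x = 5: [0↦3, 1↦0, 2↦6, 3↦10, 4↦1, 5↦1, 6↦10, 7↦6, 8↦0, 9↦3, 10↦4]  zeros at y ∈ {1, 8}
  x = 6: [0↦2, 1↦10, 2↦5, 3↦9, 4↦0, 5↦0, 6↦9, 7↦5, 8↦10, 9↦2, 10↦3]  zeros at y ∈ {4, 5}
  x = 7: [0↦5, 1↦2, 2↦8, 3↦1, 4↦3, 5↦3, 6↦1, 7↦8, 8↦2, 9↦5, 10↦6]  zeros at y ∈ ∅
  x = 8: [0↦1, 1↦9, 2↦4, 3↦8, 4↦10, 5↦10, 6↦8, 7↦4, 8↦9, 9↦1, 10↦2]  zeros at y ∈ ∅
  x = 9: [0↦1, 1↦9, 2↦4, 3↦8, 4↦10, 5↦10, 6↦8, 7↦4, 8↦9, 9↦1, 10↦2]  zeros at y ∈ ∅
  x = 10: [0↦5, 1↦2, 2↦8, 3↦1, 4↦3, 5↦3, 6↦1, 7↦8, 8↦2, 9↦5, 10↦6]  zeros at y ∈ ∅
Collecting zeros: affine points = {(0, 4), (0, 5), (1, 1), (1, 8), (2, 2), (2, 7), (4, 2), (4, 7), (5, 1), (5, 8), (6, 4), (6, 5)}.
Total count |C(F_11)_aff| = 12.


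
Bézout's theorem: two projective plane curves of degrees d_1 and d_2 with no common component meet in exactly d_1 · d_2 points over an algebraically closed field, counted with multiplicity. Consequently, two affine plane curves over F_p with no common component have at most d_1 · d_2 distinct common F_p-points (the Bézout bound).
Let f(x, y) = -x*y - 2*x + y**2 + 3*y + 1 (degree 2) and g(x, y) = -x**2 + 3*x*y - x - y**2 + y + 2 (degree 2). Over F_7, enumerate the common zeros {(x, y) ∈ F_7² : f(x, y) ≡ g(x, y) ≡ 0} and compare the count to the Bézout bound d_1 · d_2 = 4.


Common zeros: ∅; count = 0; Bézout bound = 4.

deg(f) = 2, deg(g) = 2, so Bézout bound = 4.
Scan x ∈ F_7. For each x, list the y ∈ F_7 with f(x, y) ≡ 0 and those with g(x, y) ≡ 0 (mod 7); the common zeros in that column are the intersection.
  x = 0: f ≡ 0 at y ∈ ∅; g ≡ 0 at y ∈ {2, 6}; common: ∅.
  x = 1: f ≡ 0 at y ∈ {2, 3}; g ≡ 0 at y ∈ {0, 4}; common: ∅.
  x = 2: f ≡ 0 at y ∈ ∅; g ≡ 0 at y ∈ ∅; common: ∅.
  x = 3: f ≡ 0 at y ∈ ∅; g ≡ 0 at y ∈ {4, 6}; common: ∅.
  x = 4: f ≡ 0 at y ∈ {0, 1}; g ≡ 0 at y ∈ ∅; common: ∅.
  x = 5: f ≡ 0 at y ∈ ∅; g ≡ 0 at y ∈ {0, 2}; common: ∅.
  x = 6: f ≡ 0 at y ∈ {4, 6}; g ≡ 0 at y ∈ ∅; common: ∅.
Collecting: common zeros = ∅, so the count is 0.
Comparison with the Bézout bound: 0 ≤ 4 = deg(f)·deg(g), as expected for curves with no common component (the affine F_7-count falls short of the bound because intersections may lie at infinity, over extension fields, or carry multiplicity).


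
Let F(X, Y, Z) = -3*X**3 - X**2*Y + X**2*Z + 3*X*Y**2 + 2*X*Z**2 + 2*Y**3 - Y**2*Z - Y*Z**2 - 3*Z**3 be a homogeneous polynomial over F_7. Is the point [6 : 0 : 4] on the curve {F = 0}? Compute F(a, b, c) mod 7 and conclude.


F(6,0,4) ≡ 0 (mod 7); P is on the curve.

Evaluate F(6, 0, 4) term-by-term (mod 7).
  -3*X**3 ↦ -3·216·1·1 = -648
  -X**2*Y ↦ -1·36·0·1 = 0
  X**2*Z ↦ 1·36·1·4 = 144
  3*X*Y**2 ↦ 3·6·0·1 = 0
  2*X*Z**2 ↦ 2·6·1·16 = 192
  2*Y**3 ↦ 2·1·0·1 = 0
  -Y**2*Z ↦ -1·1·0·4 = 0
  -Y*Z**2 ↦ -1·1·0·16 = 0
  -3*Z**3 ↦ -3·1·1·64 = -192
Sum: F(6, 0, 4) = (-648) + (0) + (144) + (0) + (192) + (0) + (0) + (0) + (-192) = -504.
Reducing mod 7: -504 ≡ 0 (mod 7).
Since F(a, b, c) ≡ 0 (mod 7), P lies on the curve.


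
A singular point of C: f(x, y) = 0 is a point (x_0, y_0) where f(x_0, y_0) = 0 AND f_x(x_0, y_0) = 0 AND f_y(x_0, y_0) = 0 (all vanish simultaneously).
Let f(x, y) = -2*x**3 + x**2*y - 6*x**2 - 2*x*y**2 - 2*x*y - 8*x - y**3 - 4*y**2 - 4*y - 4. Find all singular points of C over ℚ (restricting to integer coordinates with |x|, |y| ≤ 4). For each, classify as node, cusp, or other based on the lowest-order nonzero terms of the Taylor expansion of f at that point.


Singular points: {(-1, -1)}; classification: node.

Compute partial derivatives:
  f_x = -6*x**2 + 2*x*y - 12*x - 2*y**2 - 2*y - 8.
  f_y = x**2 - 4*x*y - 2*x - 3*y**2 - 8*y - 4.
Scan x_0 ∈ {−4, ..., 4}. For each x_0, f_y(x_0, y) is a polynomial in y; find its integer roots y ∈ {−4, ..., 4}, then test f_x and f at those candidates.
  x = -4: f_y(-4, y) = -3*y**2 + 8*y + 20; no integer root y with |y| ≤ 4.
  x = -3: f_y(-3, y) = -3*y**2 + 4*y + 11; no integer root y with |y| ≤ 4.
  x = -2: f_y(-2, y) = 4 - 3*y**2; no integer root y with |y| ≤ 4.
  x = -1: f_y(-1, y) = -3*y**2 - 4*y - 1; vanishes at y ∈ {-1}. (-1, -1): f_x = 0, f = 0 — SINGULAR.
  x = 0: f_y(0, y) = -3*y**2 - 8*y - 4; vanishes at y ∈ {-2}. (0, -2): f_x = -12 ≠ 0.
  x = 1: f_y(1, y) = -3*y**2 - 12*y - 5; no integer root y with |y| ≤ 4.
  x = 2: f_y(2, y) = -3*y**2 - 16*y - 4; no integer root y with |y| ≤ 4.
  x = 3: f_y(3, y) = -3*y**2 - 20*y - 1; no integer root y with |y| ≤ 4.
  x = 4: f_y(4, y) = -3*y**2 - 24*y + 4; no integer root y with |y| ≤ 4.
Only singular point on the grid: (-1, -1).
Classify: substitute x = -1 + u, y = -1 + v and expand: f = -2*u**3 + u**2*v - u**2 - 2*u*v**2 - v**3 + v**2.
No constant or linear terms (consistent with a singular point). Quadratic part: -u**2 + v**2. Cubic part: -2*u**3 + u**2*v - 2*u*v**2 - v**3.
The quadratic part v**2 - u**2 = (v − u)(v + u) splits into two distinct linear factors, so there are two distinct tangent lines y − -1 = ±(x − -1) — this is a node (ordinary double point).
Classification: node.


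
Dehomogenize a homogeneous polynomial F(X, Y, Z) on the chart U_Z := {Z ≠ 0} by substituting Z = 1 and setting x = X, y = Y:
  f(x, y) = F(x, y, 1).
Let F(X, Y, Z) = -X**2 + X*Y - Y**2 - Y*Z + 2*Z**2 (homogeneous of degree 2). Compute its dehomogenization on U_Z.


f(x, y) = -x**2 + x*y - y**2 - y + 2

On U_Z we set Z = 1. Each monomial c·X^i·Y^j·Z^k in F becomes c·x^i·y^j·1^k = c·x^i·y^j.
Substituting Z = 1: F(X, Y, 1) = -x**2 + x*y - y**2 - y + 2.
Note: deg(f) ≤ deg(F) = 2; strict inequality happens when F is divisible by Z (lost terms).


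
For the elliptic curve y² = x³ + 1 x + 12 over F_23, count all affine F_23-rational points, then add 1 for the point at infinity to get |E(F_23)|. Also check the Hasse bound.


Affine points = {(0, 9), (0, 14), (5, 2), (5, 21), (6, 2), (6, 21), (8, 7), (8, 16), (12, 2), (12, 21), (19, 6), (19, 17), (21, 5), (21, 18)}; affine count = 14; |E(F_23)| = 15.

Discriminant check: Δ ∝ 4a³ + 27b² = 4·1³ + 27·12² = 4·1 + 27·144 ≡ 5 (mod 23). Nonzero ⇒ E is nonsingular.
For each x ∈ F_23, compute rhs = x³ + 1·x + 12 mod 23, then count y ∈ F_23 with y² ≡ rhs.
  x = 0: rhs = 12, matching y values: 9, 14 (2 points).
  x = 1: rhs = 14, matching y values: none (0 points).
  x = 2: rhs = 22, matching y values: none (0 points).
  x = 3: rhs = 19, matching y values: none (0 points).
  x = 4: rhs = 11, matching y values: none (0 points).
  x = 5: rhs = 4, matching y values: 2, 21 (2 points).
  x = 6: rhs = 4, matching y values: 2, 21 (2 points).
  x = 7: rhs = 17, matching y values: none (0 points).
  x = 8: rhs = 3, matching y values: 7, 16 (2 points).
  x = 9: rhs = 14, matching y values: none (0 points).
  x = 10: rhs = 10, matching y values: none (0 points).
  x = 11: rhs = 20, matching y values: none (0 points).
  x = 12: rhs = 4, matching y values: 2, 21 (2 points).
  x = 13: rhs = 14, matching y values: none (0 points).
  x = 14: rhs = 10, matching y values: none (0 points).
  x = 15: rhs = 21, matching y values: none (0 points).
  x = 16: rhs = 7, matching y values: none (0 points).
  x = 17: rhs = 20, matching y values: none (0 points).
  x = 18: rhs = 20, matching y values: none (0 points).
  x = 19: rhs = 13, matching y values: 6, 17 (2 points).
  x = 20: rhs = 5, matching y values: none (0 points).
  x = 21: rhs = 2, matching y values: 5, 18 (2 points).
  x = 22: rhs = 10, matching y values: none (0 points).
Total affine count: 14.
Full point count |E(F_23)| = 14 + 1 = 15.
Hasse bound: |15 − (23+1)| = |-9| = 9 ≤ 2√23 ≈ 9.5917 ✓.


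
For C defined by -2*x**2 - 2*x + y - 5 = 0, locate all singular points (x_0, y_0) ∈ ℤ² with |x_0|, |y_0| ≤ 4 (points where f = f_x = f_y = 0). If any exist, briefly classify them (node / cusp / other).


No singular points in the scanned grid; C is smooth there.

Compute partial derivatives:
  f_x = -4*x - 2.
  f_y = 1.
f_y = 1 is a nonzero constant, so f_y never vanishes: no point (x, y) can satisfy f = f_x = f_y = 0. In particular no (x, y) ∈ {−4, ..., 4}² is singular; the curve is smooth.


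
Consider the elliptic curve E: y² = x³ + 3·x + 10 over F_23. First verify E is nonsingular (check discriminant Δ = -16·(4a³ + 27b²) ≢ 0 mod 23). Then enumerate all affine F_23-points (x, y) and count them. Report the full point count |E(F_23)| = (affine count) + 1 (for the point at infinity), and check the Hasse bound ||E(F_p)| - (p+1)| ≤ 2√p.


Affine points = {(2, 1), (2, 22), (3, 0), (5, 9), (5, 14), (7, 11), (7, 12), (12, 7), (12, 16), (14, 6), (14, 17), (15, 7), (15, 16), (17, 11), (17, 12), (18, 10), (18, 13), (19, 7), (19, 16), (22, 11), (22, 12)}; affine count = 21; |E(F_23)| = 22.

Discriminant check: Δ ∝ 4a³ + 27b² = 4·3³ + 27·10² = 4·27 + 27·100 ≡ 2 (mod 23). Nonzero ⇒ E is nonsingular.
For each x ∈ F_23, compute rhs = x³ + 3·x + 10 mod 23, then count y ∈ F_23 with y² ≡ rhs.
  x = 0: rhs = 10, matching y values: none (0 points).
  x = 1: rhs = 14, matching y values: none (0 points).
  x = 2: rhs = 1, matching y values: 1, 22 (2 points).
  x = 3: rhs = 0, matching y values: 0 (1 points).
  x = 4: rhs = 17, matching y values: none (0 points).
  x = 5: rhs = 12, matching y values: 9, 14 (2 points).
  x = 6: rhs = 14, matching y values: none (0 points).
  x = 7: rhs = 6, matching y values: 11, 12 (2 points).
  x = 8: rhs = 17, matching y values: none (0 points).
  x = 9: rhs = 7, matching y values: none (0 points).
  x = 10: rhs = 5, matching y values: none (0 points).
  x = 11: rhs = 17, matching y values: none (0 points).
  x = 12: rhs = 3, matching y values: 7, 16 (2 points).
  x = 13: rhs = 15, matching y values: none (0 points).
  x = 14: rhs = 13, matching y values: 6, 17 (2 points).
  x = 15: rhs = 3, matching y values: 7, 16 (2 points).
  x = 16: rhs = 14, matching y values: none (0 points).
  x = 17: rhs = 6, matching y values: 11, 12 (2 points).
  x = 18: rhs = 8, matching y values: 10, 13 (2 points).
  x = 19: rhs = 3, matching y values: 7, 16 (2 points).
  x = 20: rhs = 20, matching y values: none (0 points).
  x = 21: rhs = 19, matching y values: none (0 points).
  x = 22: rhs = 6, matching y values: 11, 12 (2 points).
Total affine count: 21.
Full point count |E(F_23)| = 21 + 1 = 22.
Hasse bound: |22 − (23+1)| = |-2| = 2 ≤ 2√23 ≈ 9.5917 ✓.


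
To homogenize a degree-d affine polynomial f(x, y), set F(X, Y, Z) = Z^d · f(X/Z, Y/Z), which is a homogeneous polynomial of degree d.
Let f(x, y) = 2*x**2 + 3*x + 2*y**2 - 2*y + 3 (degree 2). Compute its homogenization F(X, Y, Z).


F(X, Y, Z) = 2*X**2 + 3*X*Z + 2*Y**2 - 2*Y*Z + 3*Z**2

deg(f) = 2.
Substitute x = X/Z, y = Y/Z into f, then multiply by Z^2.
  monomial 2·x^2·y^0 ↦ 2·X^2·Y^0·Z^0.
  monomial 3·x^1·y^0 ↦ 3·X^1·Y^0·Z^1.
  monomial 2·x^0·y^2 ↦ 2·X^0·Y^2·Z^0.
  monomial -2·x^0·y^1 ↦ -2·X^0·Y^1·Z^1.
  monomial 3·x^0·y^0 ↦ 3·X^0·Y^0·Z^2.
Collecting: F(X, Y, Z) = 2*X**2 + 3*X*Z + 2*Y**2 - 2*Y*Z + 3*Z**2.


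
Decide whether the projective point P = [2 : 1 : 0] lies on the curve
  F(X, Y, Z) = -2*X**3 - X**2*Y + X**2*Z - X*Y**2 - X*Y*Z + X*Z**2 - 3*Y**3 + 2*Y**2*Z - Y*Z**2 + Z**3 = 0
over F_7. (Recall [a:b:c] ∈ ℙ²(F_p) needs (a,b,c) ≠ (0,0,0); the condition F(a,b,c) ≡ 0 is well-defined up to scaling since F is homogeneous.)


F(2,1,0) ≡ 3 (mod 7); P is NOT on the curve.

Evaluate F(2, 1, 0) term-by-term (mod 7).
  -2*X**3 ↦ -2·8·1·1 = -16
  -X**2*Y ↦ -1·4·1·1 = -4
  X**2*Z ↦ 1·4·1·0 = 0
  -X*Y**2 ↦ -1·2·1·1 = -2
  -X*Y*Z ↦ -1·2·1·0 = 0
  X*Z**2 ↦ 1·2·1·0 = 0
  -3*Y**3 ↦ -3·1·1·1 = -3
  2*Y**2*Z ↦ 2·1·1·0 = 0
  -Y*Z**2 ↦ -1·1·1·0 = 0
  Z**3 ↦ 1·1·1·0 = 0
Sum: F(2, 1, 0) = (-16) + (-4) + (0) + (-2) + (0) + (0) + (-3) + (0) + (0) + (0) = -25.
Reducing mod 7: -25 ≡ 3 (mod 7).
Since F(a, b, c) ≡ 3 ≠ 0 (mod 7), P does NOT lie on the curve.


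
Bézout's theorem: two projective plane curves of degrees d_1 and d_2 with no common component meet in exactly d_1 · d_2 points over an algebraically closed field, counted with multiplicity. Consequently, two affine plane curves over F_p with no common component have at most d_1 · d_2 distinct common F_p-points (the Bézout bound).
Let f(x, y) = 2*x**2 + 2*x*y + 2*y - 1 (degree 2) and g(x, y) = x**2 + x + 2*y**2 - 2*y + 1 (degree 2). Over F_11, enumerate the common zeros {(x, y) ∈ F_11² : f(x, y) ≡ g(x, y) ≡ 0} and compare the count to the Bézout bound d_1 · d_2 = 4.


Common zeros: {(4, 9)}; count = 1; Bézout bound = 4.

deg(f) = 2, deg(g) = 2, so Bézout bound = 4.
Scan x ∈ F_11. For each x, list the y ∈ F_11 with f(x, y) ≡ 0 and those with g(x, y) ≡ 0 (mod 11); the common zeros in that column are the intersection.
  x = 0: f ≡ 0 at y ∈ {6}; g ≡ 0 at y ∈ ∅; common: ∅.
  x = 1: f ≡ 0 at y ∈ {8}; g ≡ 0 at y ∈ ∅; common: ∅.
  x = 2: f ≡ 0 at y ∈ {8}; g ≡ 0 at y ∈ {2, 10}; common: ∅.
  x = 3: f ≡ 0 at y ∈ {2}; g ≡ 0 at y ∈ ∅; common: ∅.
  x = 4: f ≡ 0 at y ∈ {9}; g ≡ 0 at y ∈ {3, 9}; common: {9}.
  x = 5: f ≡ 0 at y ∈ {6}; g ≡ 0 at y ∈ {4, 8}; common: ∅.
  x = 6: f ≡ 0 at y ∈ {2}; g ≡ 0 at y ∈ {3, 9}; common: ∅.
  x = 7: f ≡ 0 at y ∈ {7}; g ≡ 0 at y ∈ ∅; common: ∅.
  x = 8: f ≡ 0 at y ∈ {7}; g ≡ 0 at y ∈ {2, 10}; common: ∅.
  x = 9: f ≡ 0 at y ∈ {9}; g ≡ 0 at y ∈ ∅; common: ∅.
  x = 10: f ≡ 0 at y ∈ ∅; g ≡ 0 at y ∈ ∅; common: ∅.
Collecting: common zeros = {(4, 9)}, so the count is 1.
Comparison with the Bézout bound: 1 ≤ 4 = deg(f)·deg(g), as expected for curves with no common component (the affine F_11-count falls short of the bound because intersections may lie at infinity, over extension fields, or carry multiplicity).


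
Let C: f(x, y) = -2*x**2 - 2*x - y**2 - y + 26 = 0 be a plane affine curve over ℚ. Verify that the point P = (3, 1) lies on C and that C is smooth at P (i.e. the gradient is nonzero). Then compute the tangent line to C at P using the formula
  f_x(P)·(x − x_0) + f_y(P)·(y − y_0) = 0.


Tangent line at P: -14*x - 3*y + 45 = 0.

Step 1: f(3, 1) = 0, so P lies on C.
Step 2: partial derivatives
  f_x(x, y) = -4*x - 2, f_y(x, y) = -2*y - 1.
  f_x(P) = -14, f_y(P) = -3 (gradient nonzero, so P is smooth).
Step 3: tangent line at P: -14·(x − 3) + -3·(y − 1) = 0.
Expanding: -14*x - 3*y + 45 = 0.


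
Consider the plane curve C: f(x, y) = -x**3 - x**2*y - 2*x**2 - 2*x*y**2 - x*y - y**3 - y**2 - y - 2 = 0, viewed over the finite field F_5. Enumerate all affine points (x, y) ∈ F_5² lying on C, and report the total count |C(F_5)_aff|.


Affine F_5-points: {(0, 1), (1, 0), (2, 2), (2, 4), (3, 4), (4, 4)}; count = 6.

For each of the 25 pairs (x, y) ∈ F_5², evaluate f(x, y) mod 5. Record the zeros.
  x = 0: [0↦3, 1↦0, 2↦4, 3↦4, 4↦4]  zeros at y ∈ {1}
  x = 1: [0↦0, 1↦3, 2↦4, 3↦2, 4↦1]  zeros at y ∈ {0}
  x = 2: [0↦2, 1↦4, 2↦0, 3↦4, 4↦0]  zeros at y ∈ {2, 4}
  x = 3: [0↦3, 1↦2, 2↦1, 3↦4, 4↦0]  zeros at y ∈ {4}
  x = 4: [0↦2, 1↦1, 2↦1, 3↦1, 4↦0]  zeros at y ∈ {4}
Collecting zeros: affine points = {(0, 1), (1, 0), (2, 2), (2, 4), (3, 4), (4, 4)}.
Total count |C(F_5)_aff| = 6.


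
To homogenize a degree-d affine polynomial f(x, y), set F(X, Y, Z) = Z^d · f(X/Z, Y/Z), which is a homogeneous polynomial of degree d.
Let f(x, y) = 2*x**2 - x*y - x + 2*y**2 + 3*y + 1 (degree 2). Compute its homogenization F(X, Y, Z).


F(X, Y, Z) = 2*X**2 - X*Y - X*Z + 2*Y**2 + 3*Y*Z + Z**2

deg(f) = 2.
Substitute x = X/Z, y = Y/Z into f, then multiply by Z^2.
  monomial 2·x^2·y^0 ↦ 2·X^2·Y^0·Z^0.
  monomial -1·x^1·y^1 ↦ -1·X^1·Y^1·Z^0.
  monomial -1·x^1·y^0 ↦ -1·X^1·Y^0·Z^1.
  monomial 2·x^0·y^2 ↦ 2·X^0·Y^2·Z^0.
  monomial 3·x^0·y^1 ↦ 3·X^0·Y^1·Z^1.
  monomial 1·x^0·y^0 ↦ 1·X^0·Y^0·Z^2.
Collecting: F(X, Y, Z) = 2*X**2 - X*Y - X*Z + 2*Y**2 + 3*Y*Z + Z**2.


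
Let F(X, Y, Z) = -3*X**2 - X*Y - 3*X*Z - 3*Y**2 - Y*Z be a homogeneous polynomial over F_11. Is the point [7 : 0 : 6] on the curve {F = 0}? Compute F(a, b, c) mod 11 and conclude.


F(7,0,6) ≡ 2 (mod 11); P is NOT on the curve.

Evaluate F(7, 0, 6) term-by-term (mod 11).
  -3*X**2 ↦ -3·49·1·1 = -147
  -X*Y ↦ -1·7·0·1 = 0
  -3*X*Z ↦ -3·7·1·6 = -126
  -3*Y**2 ↦ -3·1·0·1 = 0
  -Y*Z ↦ -1·1·0·6 = 0
Sum: F(7, 0, 6) = (-147) + (0) + (-126) + (0) + (0) = -273.
Reducing mod 11: -273 ≡ 2 (mod 11).
Since F(a, b, c) ≡ 2 ≠ 0 (mod 11), P does NOT lie on the curve.


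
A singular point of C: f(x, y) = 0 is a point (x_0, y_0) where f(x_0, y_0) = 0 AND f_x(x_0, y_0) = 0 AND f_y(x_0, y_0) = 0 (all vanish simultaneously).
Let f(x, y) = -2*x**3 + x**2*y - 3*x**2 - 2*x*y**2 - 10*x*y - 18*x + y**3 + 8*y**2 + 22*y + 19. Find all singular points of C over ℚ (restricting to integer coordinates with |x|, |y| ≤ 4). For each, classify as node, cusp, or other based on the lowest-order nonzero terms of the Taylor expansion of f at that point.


Singular points: {(-1, -3)}; classification: cusp.

Compute partial derivatives:
  f_x = -6*x**2 + 2*x*y - 6*x - 2*y**2 - 10*y - 18.
  f_y = x**2 - 4*x*y - 10*x + 3*y**2 + 16*y + 22.
Scan x_0 ∈ {−4, ..., 4}. For each x_0, f_y(x_0, y) is a polynomial in y; find its integer roots y ∈ {−4, ..., 4}, then test f_x and f at those candidates.
  x = -4: f_y(-4, y) = 3*y**2 + 32*y + 78; no integer root y with |y| ≤ 4.
  x = -3: f_y(-3, y) = 3*y**2 + 28*y + 61; no integer root y with |y| ≤ 4.
  x = -2: f_y(-2, y) = 3*y**2 + 24*y + 46; no integer root y with |y| ≤ 4.
  x = -1: f_y(-1, y) = 3*y**2 + 20*y + 33; vanishes at y ∈ {-3}. (-1, -3): f_x = 0, f = 0 — SINGULAR.
  x = 0: f_y(0, y) = 3*y**2 + 16*y + 22; no integer root y with |y| ≤ 4.
  x = 1: f_y(1, y) = 3*y**2 + 12*y + 13; no integer root y with |y| ≤ 4.
  x = 2: f_y(2, y) = 3*y**2 + 8*y + 6; no integer root y with |y| ≤ 4.
  x = 3: f_y(3, y) = 3*y**2 + 4*y + 1; vanishes at y ∈ {-1}. (3, -1): f_x = -88 ≠ 0.
  x = 4: f_y(4, y) = 3*y**2 - 2; no integer root y with |y| ≤ 4.
Only singular point on the grid: (-1, -3).
Classify: substitute x = -1 + u, y = -3 + v and expand: f = -2*u**3 + u**2*v - 2*u*v**2 + v**3 + v**2.
No constant or linear terms (consistent with a singular point). Quadratic part: v**2. Cubic part: -2*u**3 + u**2*v - 2*u*v**2 + v**3.
The quadratic part v**2 is a perfect square, so there is a single (double) tangent line v = 0, i.e. y = -3. Restricting the cubic part to that line (v = 0) leaves -2*u**3 ≠ 0, so f is not divisible by v and the branch is v² ≈ 2*u**3 to lowest order — this is a cusp.
Classification: cusp.


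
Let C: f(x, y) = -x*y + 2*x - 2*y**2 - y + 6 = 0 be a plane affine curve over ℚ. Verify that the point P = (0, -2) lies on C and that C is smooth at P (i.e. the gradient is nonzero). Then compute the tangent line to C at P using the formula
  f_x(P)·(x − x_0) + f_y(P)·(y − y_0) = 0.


Tangent line at P: 4*x + 7*y + 14 = 0.

Step 1: f(0, -2) = 0, so P lies on C.
Step 2: partial derivatives
  f_x(x, y) = 2 - y, f_y(x, y) = -x - 4*y - 1.
  f_x(P) = 4, f_y(P) = 7 (gradient nonzero, so P is smooth).
Step 3: tangent line at P: 4·(x − 0) + 7·(y − -2) = 0.
Expanding: 4*x + 7*y + 14 = 0.


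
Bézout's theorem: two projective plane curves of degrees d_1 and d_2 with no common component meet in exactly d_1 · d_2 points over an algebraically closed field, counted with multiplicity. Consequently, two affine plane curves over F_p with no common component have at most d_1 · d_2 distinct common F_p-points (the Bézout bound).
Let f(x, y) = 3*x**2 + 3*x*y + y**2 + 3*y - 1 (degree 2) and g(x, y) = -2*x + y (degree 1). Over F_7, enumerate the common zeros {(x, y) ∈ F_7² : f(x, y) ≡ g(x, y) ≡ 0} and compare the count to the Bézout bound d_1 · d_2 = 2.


Common zeros: {(2, 4), (4, 1)}; count = 2; Bézout bound = 2.

deg(f) = 2, deg(g) = 1, so Bézout bound = 2.
Scan x ∈ F_7. For each x, list the y ∈ F_7 with f(x, y) ≡ 0 and those with g(x, y) ≡ 0 (mod 7); the common zeros in that column are the intersection.
  x = 0: f ≡ 0 at y ∈ ∅; g ≡ 0 at y ∈ {0}; common: ∅.
  x = 1: f ≡ 0 at y ∈ {4}; g ≡ 0 at y ∈ {2}; common: ∅.
  x = 2: f ≡ 0 at y ∈ {1, 4}; g ≡ 0 at y ∈ {4}; common: {4}.
  x = 3: f ≡ 0 at y ∈ ∅; g ≡ 0 at y ∈ {6}; common: ∅.
  x = 4: f ≡ 0 at y ∈ {1, 5}; g ≡ 0 at y ∈ {1}; common: {1}.
  x = 5: f ≡ 0 at y ∈ {5}; g ≡ 0 at y ∈ {3}; common: ∅.
  x = 6: f ≡ 0 at y ∈ ∅; g ≡ 0 at y ∈ {5}; common: ∅.
Collecting: common zeros = {(2, 4), (4, 1)}, so the count is 2.
Comparison with the Bézout bound: 2 ≤ 2 = deg(f)·deg(g), as expected for curves with no common component (the bound is attained).


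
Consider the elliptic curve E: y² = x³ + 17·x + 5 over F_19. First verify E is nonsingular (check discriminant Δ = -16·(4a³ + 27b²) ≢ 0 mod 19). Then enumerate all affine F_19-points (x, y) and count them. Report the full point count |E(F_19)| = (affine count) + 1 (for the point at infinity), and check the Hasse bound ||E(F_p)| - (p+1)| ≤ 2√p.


Affine points = {(0, 9), (0, 10), (1, 2), (1, 17), (2, 3), (2, 16), (3, 8), (3, 11), (4, 2), (4, 17), (5, 5), (5, 14), (6, 0), (7, 7), (7, 12), (8, 8), (8, 11), (10, 4), (10, 15), (14, 2), (14, 17), (15, 5), (15, 14), (17, 1), (17, 18), (18, 5), (18, 14)}; affine count = 27; |E(F_19)| = 28.

Discriminant check: Δ ∝ 4a³ + 27b² = 4·17³ + 27·5² = 4·4913 + 27·25 ≡ 16 (mod 19). Nonzero ⇒ E is nonsingular.
For each x ∈ F_19, compute rhs = x³ + 17·x + 5 mod 19, then count y ∈ F_19 with y² ≡ rhs.
  x = 0: rhs = 5, matching y values: 9, 10 (2 points).
  x = 1: rhs = 4, matching y values: 2, 17 (2 points).
  x = 2: rhs = 9, matching y values: 3, 16 (2 points).
  x = 3: rhs = 7, matching y values: 8, 11 (2 points).
  x = 4: rhs = 4, matching y values: 2, 17 (2 points).
  x = 5: rhs = 6, matching y values: 5, 14 (2 points).
  x = 6: rhs = 0, matching y values: 0 (1 points).
  x = 7: rhs = 11, matching y values: 7, 12 (2 points).
  x = 8: rhs = 7, matching y values: 8, 11 (2 points).
  x = 9: rhs = 13, matching y values: none (0 points).
  x = 10: rhs = 16, matching y values: 4, 15 (2 points).
  x = 11: rhs = 3, matching y values: none (0 points).
  x = 12: rhs = 18, matching y values: none (0 points).
  x = 13: rhs = 10, matching y values: none (0 points).
  x = 14: rhs = 4, matching y values: 2, 17 (2 points).
  x = 15: rhs = 6, matching y values: 5, 14 (2 points).
  x = 16: rhs = 3, matching y values: none (0 points).
  x = 17: rhs = 1, matching y values: 1, 18 (2 points).
  x = 18: rhs = 6, matching y values: 5, 14 (2 points).
Total affine count: 27.
Full point count |E(F_19)| = 27 + 1 = 28.
Hasse bound: |28 − (19+1)| = |8| = 8 ≤ 2√19 ≈ 8.7178 ✓.


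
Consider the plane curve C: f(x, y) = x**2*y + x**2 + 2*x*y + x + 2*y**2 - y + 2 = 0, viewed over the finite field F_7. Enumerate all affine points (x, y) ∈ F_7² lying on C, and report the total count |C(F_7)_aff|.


Affine F_7-points: {(1, 3), (3, 0), (5, 5), (5, 6), (6, 3), (6, 5)}; count = 6.

For each of the 49 pairs (x, y) ∈ F_7², evaluate f(x, y) mod 7. Record the zeros.
  x = 0: [0↦2, 1↦3, 2↦1, 3↦3, 4↦2, 5↦5, 6↦5]  zeros at y ∈ ∅
  x = 1: [0↦4, 1↦1, 2↦2, 3↦0, 4↦2, 5↦1, 6↦4]  zeros at y ∈ {3}
  x = 2: [0↦1, 1↦3, 2↦2, 3↦5, 4↦5, 5↦2, 6↦3]  zeros at y ∈ ∅
  x = 3: [0↦0, 1↦2, 2↦1, 3↦4, 4↦4, 5↦1, 6↦2]  zeros at y ∈ {0}
  x = 4: [0↦1, 1↦5, 2↦6, 3↦4, 4↦6, 5↦5, 6↦1]  zeros at y ∈ ∅
  x = 5: [0↦4, 1↦5, 2↦3, 3↦5, 4↦4, 5↦0, 6↦0]  zeros at y ∈ {5, 6}
  x = 6: [0↦2, 1↦2, 2↦6, 3↦0, 4↦5, 5↦0, 6↦6]  zeros at y ∈ {3, 5}
Collecting zeros: affine points = {(1, 3), (3, 0), (5, 5), (5, 6), (6, 3), (6, 5)}.
Total count |C(F_7)_aff| = 6.


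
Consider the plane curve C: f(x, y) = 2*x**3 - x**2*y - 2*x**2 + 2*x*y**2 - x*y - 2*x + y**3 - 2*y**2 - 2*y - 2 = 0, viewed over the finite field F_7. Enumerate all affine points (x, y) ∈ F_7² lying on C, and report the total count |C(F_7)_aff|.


Affine F_7-points: {(0, 5), (1, 1), (3, 0), (3, 3), (5, 4), (6, 6)}; count = 6.

For each of the 49 pairs (x, y) ∈ F_7², evaluate f(x, y) mod 7. Record the zeros.
  x = 0: [0↦5, 1↦2, 2↦1, 3↦1, 4↦1, 5↦0, 6↦4]  zeros at y ∈ {5}
  x = 1: [0↦3, 1↦0, 2↦3, 3↦4, 4↦2, 5↦3, 6↦6]  zeros at y ∈ {1}
  x = 2: [0↦2, 1↦4, 2↦2, 3↦2, 4↦3, 5↦4, 6↦4]  zeros at y ∈ ∅
  x = 3: [0↦0, 1↦5, 2↦3, 3↦0, 4↦2, 5↦1, 6↦3]  zeros at y ∈ {0, 3}
  x = 4: [0↦2, 1↦1, 2↦4, 3↦3, 4↦4, 5↦6, 6↦1]  zeros at y ∈ ∅
  x = 5: [0↦6, 1↦4, 2↦3, 3↦2, 4↦0, 5↦3, 6↦3]  zeros at y ∈ {4}
  x = 6: [0↦3, 1↦5, 2↦5, 3↦2, 4↦2, 5↦4, 6↦0]  zeros at y ∈ {6}
Collecting zeros: affine points = {(0, 5), (1, 1), (3, 0), (3, 3), (5, 4), (6, 6)}.
Total count |C(F_7)_aff| = 6.


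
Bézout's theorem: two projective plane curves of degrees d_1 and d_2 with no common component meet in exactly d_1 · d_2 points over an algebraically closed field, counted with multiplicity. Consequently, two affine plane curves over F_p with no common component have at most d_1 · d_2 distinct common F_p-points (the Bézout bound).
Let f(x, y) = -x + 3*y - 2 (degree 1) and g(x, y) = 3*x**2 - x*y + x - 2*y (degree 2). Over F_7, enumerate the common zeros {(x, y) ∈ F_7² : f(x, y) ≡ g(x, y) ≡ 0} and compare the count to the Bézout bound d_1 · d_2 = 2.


Common zeros: ∅; count = 0; Bézout bound = 2.

deg(f) = 1, deg(g) = 2, so Bézout bound = 2.
Scan x ∈ F_7. For each x, list the y ∈ F_7 with f(x, y) ≡ 0 and those with g(x, y) ≡ 0 (mod 7); the common zeros in that column are the intersection.
  x = 0: f ≡ 0 at y ∈ {3}; g ≡ 0 at y ∈ {0}; common: ∅.
  x = 1: f ≡ 0 at y ∈ {1}; g ≡ 0 at y ∈ {6}; common: ∅.
  x = 2: f ≡ 0 at y ∈ {6}; g ≡ 0 at y ∈ {0}; common: ∅.
  x = 3: f ≡ 0 at y ∈ {4}; g ≡ 0 at y ∈ {6}; common: ∅.
  x = 4: f ≡ 0 at y ∈ {2}; g ≡ 0 at y ∈ {4}; common: ∅.
  x = 5: f ≡ 0 at y ∈ {0}; g ≡ 0 at y ∈ ∅; common: ∅.
  x = 6: f ≡ 0 at y ∈ {5}; g ≡ 0 at y ∈ {2}; common: ∅.
Collecting: common zeros = ∅, so the count is 0.
Comparison with the Bézout bound: 0 ≤ 2 = deg(f)·deg(g), as expected for curves with no common component (the affine F_7-count falls short of the bound because intersections may lie at infinity, over extension fields, or carry multiplicity).


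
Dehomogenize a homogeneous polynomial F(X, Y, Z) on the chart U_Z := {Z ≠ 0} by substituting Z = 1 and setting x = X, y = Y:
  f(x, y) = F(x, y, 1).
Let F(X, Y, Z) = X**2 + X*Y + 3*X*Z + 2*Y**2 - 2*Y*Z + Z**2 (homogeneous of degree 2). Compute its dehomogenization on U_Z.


f(x, y) = x**2 + x*y + 3*x + 2*y**2 - 2*y + 1

On U_Z we set Z = 1. Each monomial c·X^i·Y^j·Z^k in F becomes c·x^i·y^j·1^k = c·x^i·y^j.
Substituting Z = 1: F(X, Y, 1) = x**2 + x*y + 3*x + 2*y**2 - 2*y + 1.
Note: deg(f) ≤ deg(F) = 2; strict inequality happens when F is divisible by Z (lost terms).


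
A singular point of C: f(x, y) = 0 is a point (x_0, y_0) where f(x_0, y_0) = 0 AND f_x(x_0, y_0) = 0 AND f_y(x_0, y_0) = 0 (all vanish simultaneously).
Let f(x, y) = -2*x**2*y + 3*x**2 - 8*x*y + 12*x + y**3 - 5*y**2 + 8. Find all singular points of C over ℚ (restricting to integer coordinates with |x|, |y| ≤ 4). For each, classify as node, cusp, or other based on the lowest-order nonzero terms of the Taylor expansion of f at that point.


Singular points: {(-2, 2)}; classification: node.

Compute partial derivatives:
  f_x = -4*x*y + 6*x - 8*y + 12.
  f_y = -2*x**2 - 8*x + 3*y**2 - 10*y.
Scan x_0 ∈ {−4, ..., 4}. For each x_0, f_y(x_0, y) is a polynomial in y; find its integer roots y ∈ {−4, ..., 4}, then test f_x and f at those candidates.
  x = -4: f_y(-4, y) = 3*y**2 - 10*y; vanishes at y ∈ {0}. (-4, 0): f_x = -12 ≠ 0.
  x = -3: f_y(-3, y) = 3*y**2 - 10*y + 6; no integer root y with |y| ≤ 4.
  x = -2: f_y(-2, y) = 3*y**2 - 10*y + 8; vanishes at y ∈ {2}. (-2, 2): f_x = 0, f = 0 — SINGULAR.
  x = -1: f_y(-1, y) = 3*y**2 - 10*y + 6; no integer root y with |y| ≤ 4.
  x = 0: f_y(0, y) = 3*y**2 - 10*y; vanishes at y ∈ {0}. (0, 0): f_x = 12 ≠ 0.
  x = 1: f_y(1, y) = 3*y**2 - 10*y - 10; no integer root y with |y| ≤ 4.
  x = 2: f_y(2, y) = 3*y**2 - 10*y - 24; no integer root y with |y| ≤ 4.
  x = 3: f_y(3, y) = 3*y**2 - 10*y - 42; no integer root y with |y| ≤ 4.
  x = 4: f_y(4, y) = 3*y**2 - 10*y - 64; no integer root y with |y| ≤ 4.
Only singular point on the grid: (-2, 2).
Classify: substitute x = -2 + u, y = 2 + v and expand: f = -2*u**2*v - u**2 + v**3 + v**2.
No constant or linear terms (consistent with a singular point). Quadratic part: -u**2 + v**2. Cubic part: -2*u**2*v + v**3.
The quadratic part v**2 - u**2 = (v − u)(v + u) splits into two distinct linear factors, so there are two distinct tangent lines y − 2 = ±(x − -2) — this is a node (ordinary double point).
Classification: node.


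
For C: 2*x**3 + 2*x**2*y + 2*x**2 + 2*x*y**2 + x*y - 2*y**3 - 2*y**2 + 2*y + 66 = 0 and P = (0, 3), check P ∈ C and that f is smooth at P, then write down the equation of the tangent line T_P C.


Tangent line at P: 21*x - 64*y + 192 = 0.

Step 1: f(0, 3) = 0, so P lies on C.
Step 2: partial derivatives
  f_x(x, y) = 6*x**2 + 4*x*y + 4*x + 2*y**2 + y, f_y(x, y) = 2*x**2 + 4*x*y + x - 6*y**2 - 4*y + 2.
  f_x(P) = 21, f_y(P) = -64 (gradient nonzero, so P is smooth).
Step 3: tangent line at P: 21·(x − 0) + -64·(y − 3) = 0.
Expanding: 21*x - 64*y + 192 = 0.


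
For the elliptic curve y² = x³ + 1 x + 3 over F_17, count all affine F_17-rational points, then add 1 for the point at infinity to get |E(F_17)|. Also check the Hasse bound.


Affine points = {(2, 8), (2, 9), (3, 4), (3, 13), (6, 2), (6, 15), (7, 8), (7, 9), (8, 8), (8, 9), (11, 6), (11, 11), (12, 3), (12, 14), (16, 1), (16, 16)}; affine count = 16; |E(F_17)| = 17.

Discriminant check: Δ ∝ 4a³ + 27b² = 4·1³ + 27·3² = 4·1 + 27·9 ≡ 9 (mod 17). Nonzero ⇒ E is nonsingular.
For each x ∈ F_17, compute rhs = x³ + 1·x + 3 mod 17, then count y ∈ F_17 with y² ≡ rhs.
  x = 0: rhs = 3, matching y values: none (0 points).
  x = 1: rhs = 5, matching y values: none (0 points).
  x = 2: rhs = 13, matching y values: 8, 9 (2 points).
  x = 3: rhs = 16, matching y values: 4, 13 (2 points).
  x = 4: rhs = 3, matching y values: none (0 points).
  x = 5: rhs = 14, matching y values: none (0 points).
  x = 6: rhs = 4, matching y values: 2, 15 (2 points).
  x = 7: rhs = 13, matching y values: 8, 9 (2 points).
  x = 8: rhs = 13, matching y values: 8, 9 (2 points).
  x = 9: rhs = 10, matching y values: none (0 points).
  x = 10: rhs = 10, matching y values: none (0 points).
  x = 11: rhs = 2, matching y values: 6, 11 (2 points).
  x = 12: rhs = 9, matching y values: 3, 14 (2 points).
  x = 13: rhs = 3, matching y values: none (0 points).
  x = 14: rhs = 7, matching y values: none (0 points).
  x = 15: rhs = 10, matching y values: none (0 points).
  x = 16: rhs = 1, matching y values: 1, 16 (2 points).
Total affine count: 16.
Full point count |E(F_17)| = 16 + 1 = 17.
Hasse bound: |17 − (17+1)| = |-1| = 1 ≤ 2√17 ≈ 8.2462 ✓.


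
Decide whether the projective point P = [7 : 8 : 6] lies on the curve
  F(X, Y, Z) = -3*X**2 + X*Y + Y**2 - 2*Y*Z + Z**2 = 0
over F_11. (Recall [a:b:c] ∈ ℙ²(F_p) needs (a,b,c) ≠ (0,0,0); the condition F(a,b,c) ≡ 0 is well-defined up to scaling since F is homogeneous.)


F(7,8,6) ≡ 1 (mod 11); P is NOT on the curve.

Evaluate F(7, 8, 6) term-by-term (mod 11).
  -3*X**2 ↦ -3·49·1·1 = -147
  X*Y ↦ 1·7·8·1 = 56
  Y**2 ↦ 1·1·64·1 = 64
  -2*Y*Z ↦ -2·1·8·6 = -96
  Z**2 ↦ 1·1·1·36 = 36
Sum: F(7, 8, 6) = (-147) + (56) + (64) + (-96) + (36) = -87.
Reducing mod 11: -87 ≡ 1 (mod 11).
Since F(a, b, c) ≡ 1 ≠ 0 (mod 11), P does NOT lie on the curve.


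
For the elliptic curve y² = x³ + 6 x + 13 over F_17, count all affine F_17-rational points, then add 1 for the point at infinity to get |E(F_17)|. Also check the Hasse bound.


Affine points = {(0, 8), (0, 9), (2, 4), (2, 13), (4, 4), (4, 13), (5, 7), (5, 10), (10, 6), (10, 11), (11, 4), (11, 13), (14, 6), (14, 11)}; affine count = 14; |E(F_17)| = 15.

Discriminant check: Δ ∝ 4a³ + 27b² = 4·6³ + 27·13² = 4·216 + 27·169 ≡ 4 (mod 17). Nonzero ⇒ E is nonsingular.
For each x ∈ F_17, compute rhs = x³ + 6·x + 13 mod 17, then count y ∈ F_17 with y² ≡ rhs.
  x = 0: rhs = 13, matching y values: 8, 9 (2 points).
  x = 1: rhs = 3, matching y values: none (0 points).
  x = 2: rhs = 16, matching y values: 4, 13 (2 points).
  x = 3: rhs = 7, matching y values: none (0 points).
  x = 4: rhs = 16, matching y values: 4, 13 (2 points).
  x = 5: rhs = 15, matching y values: 7, 10 (2 points).
  x = 6: rhs = 10, matching y values: none (0 points).
  x = 7: rhs = 7, matching y values: none (0 points).
  x = 8: rhs = 12, matching y values: none (0 points).
  x = 9: rhs = 14, matching y values: none (0 points).
  x = 10: rhs = 2, matching y values: 6, 11 (2 points).
  x = 11: rhs = 16, matching y values: 4, 13 (2 points).
  x = 12: rhs = 11, matching y values: none (0 points).
  x = 13: rhs = 10, matching y values: none (0 points).
  x = 14: rhs = 2, matching y values: 6, 11 (2 points).
  x = 15: rhs = 10, matching y values: none (0 points).
  x = 16: rhs = 6, matching y values: none (0 points).
Total affine count: 14.
Full point count |E(F_17)| = 14 + 1 = 15.
Hasse bound: |15 − (17+1)| = |-3| = 3 ≤ 2√17 ≈ 8.2462 ✓.


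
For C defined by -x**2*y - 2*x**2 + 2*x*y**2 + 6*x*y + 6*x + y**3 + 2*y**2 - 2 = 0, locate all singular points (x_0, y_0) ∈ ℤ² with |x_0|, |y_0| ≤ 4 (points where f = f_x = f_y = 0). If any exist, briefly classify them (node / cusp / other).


Singular points: {(1, -1)}; classification: node.

Compute partial derivatives:
  f_x = -2*x*y - 4*x + 2*y**2 + 6*y + 6.
  f_y = -x**2 + 4*x*y + 6*x + 3*y**2 + 4*y.
Scan x_0 ∈ {−4, ..., 4}. For each x_0, f_y(x_0, y) is a polynomial in y; find its integer roots y ∈ {−4, ..., 4}, then test f_x and f at those candidates.
  x = -4: f_y(-4, y) = 3*y**2 - 12*y - 40; no integer root y with |y| ≤ 4.
  x = -3: f_y(-3, y) = 3*y**2 - 8*y - 27; no integer root y with |y| ≤ 4.
  x = -2: f_y(-2, y) = 3*y**2 - 4*y - 16; no integer root y with |y| ≤ 4.
  x = -1: f_y(-1, y) = 3*y**2 - 7; no integer root y with |y| ≤ 4.
  x = 0: f_y(0, y) = 3*y**2 + 4*y; vanishes at y ∈ {0}. (0, 0): f_x = 6 ≠ 0.
  x = 1: f_y(1, y) = 3*y**2 + 8*y + 5; vanishes at y ∈ {-1}. (1, -1): f_x = 0, f = 0 — SINGULAR.
  x = 2: f_y(2, y) = 3*y**2 + 12*y + 8; no integer root y with |y| ≤ 4.
  x = 3: f_y(3, y) = 3*y**2 + 16*y + 9; no integer root y with |y| ≤ 4.
  x = 4: f_y(4, y) = 3*y**2 + 20*y + 8; no integer root y with |y| ≤ 4.
Only singular point on the grid: (1, -1).
Classify: substitute x = 1 + u, y = -1 + v and expand: f = -u**2*v - u**2 + 2*u*v**2 + v**3 + v**2.
No constant or linear terms (consistent with a singular point). Quadratic part: -u**2 + v**2. Cubic part: -u**2*v + 2*u*v**2 + v**3.
The quadratic part v**2 - u**2 = (v − u)(v + u) splits into two distinct linear factors, so there are two distinct tangent lines y − -1 = ±(x − 1) — this is a node (ordinary double point).
Classification: node.


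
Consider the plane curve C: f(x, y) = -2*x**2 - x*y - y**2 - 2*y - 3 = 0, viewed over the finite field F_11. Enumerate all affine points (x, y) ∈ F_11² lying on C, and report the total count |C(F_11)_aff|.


Affine F_11-points: {(0, 2), (0, 7), (1, 4), (2, 0), (2, 7), (8, 4), (8, 8), (9, 0), (10, 2), (10, 8)}; count = 10.

For each of the 121 pairs (x, y) ∈ F_11², evaluate f(x, y) mod 11. Record the zeros.
  x = 0: [0↦8, 1↦5, 2↦0, 3↦4, 4↦6, 5↦6, 6↦4, 7↦0, 8↦5, 9↦8, 10↦9]  zeros at y ∈ {2, 7}
  x = 1: [0↦6, 1↦2, 2↦7, 3↦10, 4↦0, 5↦10, 6↦7, 7↦2, 8↦6, 9↦8, 10↦8]  zeros at y ∈ {4}
  x = 2: [0↦0, 1↦6, 2↦10, 3↦1, 4↦1, 5↦10, 6↦6, 7↦0, 8↦3, 9↦4, 10↦3]  zeros at y ∈ {0, 7}
  x = 3: [0↦1, 1↦6, 2↦9, 3↦10, 4↦9, 5↦6, 6↦1, 7↦5, 8↦7, 9↦7, 10↦5]  zeros at y ∈ ∅
  x = 4: [0↦9, 1↦2, 2↦4, 3↦4, 4↦2, 5↦9, 6↦3, 7↦6, 8↦7, 9↦6, 10↦3]  zeros at y ∈ ∅
  x = 5: [0↦2, 1↦5, 2↦6, 3↦5, 4↦2, 5↦8, 6↦1, 7↦3, 8↦3, 9↦1, 10↦8]  zeros at y ∈ ∅
  x = 6: [0↦2, 1↦4, 2↦4, 3↦2, 4↦9, 5↦3, 6↦6, 7↦7, 8↦6, 9↦3, 10↦9]  zeros at y ∈ ∅
  x = 7: [0↦9, 1↦10, 2↦9, 3↦6, 4↦1, 5↦5, 6↦7, 7↦7, 8↦5, 9↦1, 10↦6]  zeros at y ∈ ∅
  x = 8: [0↦1, 1↦1, 2↦10, 3↦6, 4↦0, 5↦3, 6↦4, 7↦3, 8↦0, 9↦6, 10↦10]  zeros at y ∈ {4, 8}
  x = 9: [0↦0, 1↦10, 2↦7, 3↦2, 4↦6, 5↦8, 6↦8, 7↦6, 8↦2, 9↦7, 10↦10]  zeros at y ∈ {0}
  x = 10: [0↦6, 1↦4, 2↦0, 3↦5, 4↦8, 5↦9, 6↦8, 7↦5, 8↦0, 9↦4, 10↦6]  zeros at y ∈ {2, 8}
Collecting zeros: affine points = {(0, 2), (0, 7), (1, 4), (2, 0), (2, 7), (8, 4), (8, 8), (9, 0), (10, 2), (10, 8)}.
Total count |C(F_11)_aff| = 10.
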